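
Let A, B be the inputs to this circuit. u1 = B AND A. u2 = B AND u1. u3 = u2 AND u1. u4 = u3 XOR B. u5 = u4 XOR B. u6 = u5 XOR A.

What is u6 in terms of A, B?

u1 = B AND A
u2 = B AND u1 = B AND (B AND A)
u3 = u2 AND u1 = (B AND (B AND A)) AND (B AND A)
u4 = u3 XOR B = ((B AND (B AND A)) AND (B AND A)) XOR B
u5 = u4 XOR B = (((B AND (B AND A)) AND (B AND A)) XOR B) XOR B
u6 = u5 XOR A = ((((B AND (B AND A)) AND (B AND A)) XOR B) XOR B) XOR A

((((B AND (B AND A)) AND (B AND A)) XOR B) XOR B) XOR A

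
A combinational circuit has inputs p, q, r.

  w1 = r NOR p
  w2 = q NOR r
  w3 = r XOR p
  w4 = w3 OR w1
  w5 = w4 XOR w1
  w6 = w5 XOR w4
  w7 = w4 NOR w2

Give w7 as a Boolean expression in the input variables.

((r XOR p) OR (r NOR p)) NOR (q NOR r)

w1 = r NOR p
w2 = q NOR r
w3 = r XOR p
w4 = w3 OR w1 = (r XOR p) OR (r NOR p)
w7 = w4 NOR w2 = ((r XOR p) OR (r NOR p)) NOR (q NOR r)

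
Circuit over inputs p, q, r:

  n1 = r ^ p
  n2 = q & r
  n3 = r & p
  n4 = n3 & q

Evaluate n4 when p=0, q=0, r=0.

0

n3 = 0 & 0 = 0
n4 = 0 & 0 = 0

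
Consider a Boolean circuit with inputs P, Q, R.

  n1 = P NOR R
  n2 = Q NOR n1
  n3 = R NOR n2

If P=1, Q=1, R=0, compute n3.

n1 = 1 NOR 0 = 0
n2 = 1 NOR 0 = 0
n3 = 0 NOR 0 = 1

1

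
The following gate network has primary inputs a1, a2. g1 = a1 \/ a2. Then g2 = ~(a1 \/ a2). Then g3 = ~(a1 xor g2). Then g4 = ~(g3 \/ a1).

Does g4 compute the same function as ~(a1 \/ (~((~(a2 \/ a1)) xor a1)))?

g2 = ~(a1 \/ a2)
g3 = ~(a1 xor g2) = ~(a1 xor (~(a1 \/ a2)))
g4 = ~(g3 \/ a1) = ~((~(a1 xor (~(a1 \/ a2)))) \/ a1)
At a1=0, a2=1: circuit gives 0, formula gives 0.
At a1=0, a2=0: circuit gives 1, formula gives 1.
Agrees on all 4 inputs.

Yes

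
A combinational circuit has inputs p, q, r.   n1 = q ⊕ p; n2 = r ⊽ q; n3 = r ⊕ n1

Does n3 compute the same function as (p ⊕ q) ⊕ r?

Yes

n1 = q ⊕ p
n3 = r ⊕ n1 = r ⊕ (q ⊕ p)
At p=0, q=0, r=0: circuit gives 0, formula gives 0.
At p=0, q=0, r=1: circuit gives 1, formula gives 1.
Agrees on all 8 inputs.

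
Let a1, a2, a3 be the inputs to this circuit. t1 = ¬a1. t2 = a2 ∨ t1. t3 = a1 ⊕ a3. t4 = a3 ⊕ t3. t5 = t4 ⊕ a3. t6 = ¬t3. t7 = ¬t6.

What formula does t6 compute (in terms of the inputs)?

t3 = a1 ⊕ a3
t6 = ¬t3 = ¬(a1 ⊕ a3)

¬(a1 ⊕ a3)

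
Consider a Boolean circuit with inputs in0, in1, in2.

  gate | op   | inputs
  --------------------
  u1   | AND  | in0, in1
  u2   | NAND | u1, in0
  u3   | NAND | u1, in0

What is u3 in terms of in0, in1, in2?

u1 = in0 AND in1
u3 = u1 NAND in0 = (in0 AND in1) NAND in0

(in0 AND in1) NAND in0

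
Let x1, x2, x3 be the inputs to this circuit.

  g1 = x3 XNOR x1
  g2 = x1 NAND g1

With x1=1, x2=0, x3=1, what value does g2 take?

0

g1 = 1 XNOR 1 = 1
g2 = 1 NAND 1 = 0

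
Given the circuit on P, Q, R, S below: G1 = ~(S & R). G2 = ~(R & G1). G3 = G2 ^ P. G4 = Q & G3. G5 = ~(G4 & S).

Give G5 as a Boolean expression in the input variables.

~((Q & ((~(R & (~(S & R)))) ^ P)) & S)

G1 = ~(S & R)
G2 = ~(R & G1) = ~(R & (~(S & R)))
G3 = G2 ^ P = (~(R & (~(S & R)))) ^ P
G4 = Q & G3 = Q & ((~(R & (~(S & R)))) ^ P)
G5 = ~(G4 & S) = ~((Q & ((~(R & (~(S & R)))) ^ P)) & S)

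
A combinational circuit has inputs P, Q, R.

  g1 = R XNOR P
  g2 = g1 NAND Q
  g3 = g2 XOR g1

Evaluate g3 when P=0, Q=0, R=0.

0

g1 = 0 XNOR 0 = 1
g2 = 1 NAND 0 = 1
g3 = 1 XOR 1 = 0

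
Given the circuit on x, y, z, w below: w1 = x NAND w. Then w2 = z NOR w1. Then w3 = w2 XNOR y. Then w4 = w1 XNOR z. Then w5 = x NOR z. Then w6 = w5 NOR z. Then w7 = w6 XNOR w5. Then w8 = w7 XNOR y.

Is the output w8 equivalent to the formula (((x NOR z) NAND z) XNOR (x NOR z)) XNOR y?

w5 = x NOR z
w6 = w5 NOR z = (x NOR z) NOR z
w7 = w6 XNOR w5 = ((x NOR z) NOR z) XNOR (x NOR z)
w8 = w7 XNOR y = (((x NOR z) NOR z) XNOR (x NOR z)) XNOR y
At x=0, y=0, z=0, w=0: circuit gives 1, formula gives 0.

No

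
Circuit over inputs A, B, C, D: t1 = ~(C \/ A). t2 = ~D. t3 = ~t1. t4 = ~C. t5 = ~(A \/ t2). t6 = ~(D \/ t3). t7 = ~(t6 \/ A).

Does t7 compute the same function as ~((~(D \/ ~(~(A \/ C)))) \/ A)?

Yes

t1 = ~(C \/ A)
t3 = ~t1 = ~(~(C \/ A))
t6 = ~(D \/ t3) = ~(D \/ ~(~(C \/ A)))
t7 = ~(t6 \/ A) = ~((~(D \/ ~(~(C \/ A)))) \/ A)
At A=0, B=0, C=0, D=0: circuit gives 0, formula gives 0.
At A=0, B=0, C=0, D=1: circuit gives 1, formula gives 1.
Agrees on all 16 inputs.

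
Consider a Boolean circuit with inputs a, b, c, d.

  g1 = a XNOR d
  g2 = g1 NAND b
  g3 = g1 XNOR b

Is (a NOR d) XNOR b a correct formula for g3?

No

g1 = a XNOR d
g3 = g1 XNOR b = (a XNOR d) XNOR b
At a=1, b=0, c=0, d=1: circuit gives 0, formula gives 1.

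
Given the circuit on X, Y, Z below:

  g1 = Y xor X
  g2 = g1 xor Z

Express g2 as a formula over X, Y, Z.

g1 = Y xor X
g2 = g1 xor Z = (Y xor X) xor Z

(Y xor X) xor Z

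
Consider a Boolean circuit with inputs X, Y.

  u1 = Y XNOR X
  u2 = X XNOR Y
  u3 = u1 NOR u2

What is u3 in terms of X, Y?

(Y XNOR X) NOR (X XNOR Y)

u1 = Y XNOR X
u2 = X XNOR Y
u3 = u1 NOR u2 = (Y XNOR X) NOR (X XNOR Y)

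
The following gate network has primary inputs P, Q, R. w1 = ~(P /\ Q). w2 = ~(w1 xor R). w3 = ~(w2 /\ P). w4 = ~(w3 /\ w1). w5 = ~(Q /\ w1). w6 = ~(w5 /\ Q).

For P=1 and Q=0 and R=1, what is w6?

w1 = ~(1 /\ 0) = 1
w5 = ~(0 /\ 1) = 1
w6 = ~(1 /\ 0) = 1

1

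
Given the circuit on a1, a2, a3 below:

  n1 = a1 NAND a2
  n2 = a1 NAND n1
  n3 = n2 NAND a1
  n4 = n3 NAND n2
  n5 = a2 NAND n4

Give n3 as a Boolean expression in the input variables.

(a1 NAND (a1 NAND a2)) NAND a1

n1 = a1 NAND a2
n2 = a1 NAND n1 = a1 NAND (a1 NAND a2)
n3 = n2 NAND a1 = (a1 NAND (a1 NAND a2)) NAND a1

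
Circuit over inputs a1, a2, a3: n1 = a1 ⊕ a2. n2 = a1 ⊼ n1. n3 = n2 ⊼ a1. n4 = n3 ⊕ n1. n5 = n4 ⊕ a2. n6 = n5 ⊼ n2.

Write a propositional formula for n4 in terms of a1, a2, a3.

n1 = a1 ⊕ a2
n2 = a1 ⊼ n1 = a1 ⊼ (a1 ⊕ a2)
n3 = n2 ⊼ a1 = (a1 ⊼ (a1 ⊕ a2)) ⊼ a1
n4 = n3 ⊕ n1 = ((a1 ⊼ (a1 ⊕ a2)) ⊼ a1) ⊕ (a1 ⊕ a2)

((a1 ⊼ (a1 ⊕ a2)) ⊼ a1) ⊕ (a1 ⊕ a2)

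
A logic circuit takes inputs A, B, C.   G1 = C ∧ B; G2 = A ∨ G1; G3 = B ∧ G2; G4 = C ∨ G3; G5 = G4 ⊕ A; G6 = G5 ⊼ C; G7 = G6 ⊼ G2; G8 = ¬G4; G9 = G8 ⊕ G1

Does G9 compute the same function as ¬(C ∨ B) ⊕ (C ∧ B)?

G1 = C ∧ B
G2 = A ∨ G1 = A ∨ (C ∧ B)
G3 = B ∧ G2 = B ∧ (A ∨ (C ∧ B))
G4 = C ∨ G3 = C ∨ (B ∧ (A ∨ (C ∧ B)))
G8 = ¬G4 = ¬(C ∨ (B ∧ (A ∨ (C ∧ B))))
G9 = G8 ⊕ G1 = ¬(C ∨ (B ∧ (A ∨ (C ∧ B)))) ⊕ (C ∧ B)
At A=0, B=1, C=0: circuit gives 1, formula gives 0.

No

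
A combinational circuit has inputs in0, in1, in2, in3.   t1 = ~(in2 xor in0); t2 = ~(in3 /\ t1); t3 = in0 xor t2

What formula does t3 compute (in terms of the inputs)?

in0 xor (~(in3 /\ (~(in2 xor in0))))

t1 = ~(in2 xor in0)
t2 = ~(in3 /\ t1) = ~(in3 /\ (~(in2 xor in0)))
t3 = in0 xor t2 = in0 xor (~(in3 /\ (~(in2 xor in0))))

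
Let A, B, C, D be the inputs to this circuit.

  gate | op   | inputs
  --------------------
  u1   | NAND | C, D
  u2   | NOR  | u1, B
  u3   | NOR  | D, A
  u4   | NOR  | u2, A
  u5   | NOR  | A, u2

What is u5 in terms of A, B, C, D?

A NOR ((C NAND D) NOR B)

u1 = C NAND D
u2 = u1 NOR B = (C NAND D) NOR B
u5 = A NOR u2 = A NOR ((C NAND D) NOR B)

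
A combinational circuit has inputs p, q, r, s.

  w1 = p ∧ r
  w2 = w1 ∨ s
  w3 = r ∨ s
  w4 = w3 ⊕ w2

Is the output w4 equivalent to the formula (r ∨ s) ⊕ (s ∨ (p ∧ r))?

Yes

w1 = p ∧ r
w2 = w1 ∨ s = (p ∧ r) ∨ s
w3 = r ∨ s
w4 = w3 ⊕ w2 = (r ∨ s) ⊕ ((p ∧ r) ∨ s)
At p=0, q=0, r=0, s=0: circuit gives 0, formula gives 0.
At p=0, q=0, r=1, s=0: circuit gives 1, formula gives 1.
Agrees on all 16 inputs.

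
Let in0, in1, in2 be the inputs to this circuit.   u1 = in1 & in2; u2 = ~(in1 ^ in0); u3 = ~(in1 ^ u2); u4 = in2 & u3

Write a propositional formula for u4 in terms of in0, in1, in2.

in2 & (~(in1 ^ (~(in1 ^ in0))))

u2 = ~(in1 ^ in0)
u3 = ~(in1 ^ u2) = ~(in1 ^ (~(in1 ^ in0)))
u4 = in2 & u3 = in2 & (~(in1 ^ (~(in1 ^ in0))))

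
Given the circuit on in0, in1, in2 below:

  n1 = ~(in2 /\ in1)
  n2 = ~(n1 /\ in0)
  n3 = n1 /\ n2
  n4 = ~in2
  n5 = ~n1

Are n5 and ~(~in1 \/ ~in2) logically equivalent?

Yes

n1 = ~(in2 /\ in1)
n5 = ~n1 = ~(~(in2 /\ in1))
At in0=0, in1=0, in2=0: circuit gives 0, formula gives 0.
At in0=0, in1=1, in2=1: circuit gives 1, formula gives 1.
Agrees on all 8 inputs.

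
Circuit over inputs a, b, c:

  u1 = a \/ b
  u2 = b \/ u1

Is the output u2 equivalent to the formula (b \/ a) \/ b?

Yes

u1 = a \/ b
u2 = b \/ u1 = b \/ (a \/ b)
At a=0, b=0, c=0: circuit gives 0, formula gives 0.
At a=0, b=1, c=0: circuit gives 1, formula gives 1.
Agrees on all 8 inputs.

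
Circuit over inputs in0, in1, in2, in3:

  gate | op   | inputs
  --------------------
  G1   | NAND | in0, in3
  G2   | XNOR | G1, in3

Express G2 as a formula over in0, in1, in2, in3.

(in0 NAND in3) XNOR in3

G1 = in0 NAND in3
G2 = G1 XNOR in3 = (in0 NAND in3) XNOR in3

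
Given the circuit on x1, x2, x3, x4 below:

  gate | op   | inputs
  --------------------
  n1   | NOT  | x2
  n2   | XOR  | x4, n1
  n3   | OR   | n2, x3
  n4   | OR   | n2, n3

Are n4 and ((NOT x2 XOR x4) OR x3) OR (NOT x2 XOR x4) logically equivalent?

n1 = NOT x2
n2 = x4 XOR n1 = x4 XOR NOT x2
n3 = n2 OR x3 = (x4 XOR NOT x2) OR x3
n4 = n2 OR n3 = (x4 XOR NOT x2) OR ((x4 XOR NOT x2) OR x3)
At x1=0, x2=0, x3=0, x4=1: circuit gives 0, formula gives 0.
At x1=0, x2=0, x3=0, x4=0: circuit gives 1, formula gives 1.
Agrees on all 16 inputs.

Yes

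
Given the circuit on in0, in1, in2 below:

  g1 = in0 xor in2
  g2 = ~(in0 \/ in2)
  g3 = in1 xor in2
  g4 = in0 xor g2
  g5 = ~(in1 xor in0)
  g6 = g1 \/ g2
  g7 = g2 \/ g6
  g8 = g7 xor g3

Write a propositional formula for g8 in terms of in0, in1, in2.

g1 = in0 xor in2
g2 = ~(in0 \/ in2)
g3 = in1 xor in2
g6 = g1 \/ g2 = (in0 xor in2) \/ (~(in0 \/ in2))
g7 = g2 \/ g6 = (~(in0 \/ in2)) \/ ((in0 xor in2) \/ (~(in0 \/ in2)))
g8 = g7 xor g3 = ((~(in0 \/ in2)) \/ ((in0 xor in2) \/ (~(in0 \/ in2)))) xor (in1 xor in2)

((~(in0 \/ in2)) \/ ((in0 xor in2) \/ (~(in0 \/ in2)))) xor (in1 xor in2)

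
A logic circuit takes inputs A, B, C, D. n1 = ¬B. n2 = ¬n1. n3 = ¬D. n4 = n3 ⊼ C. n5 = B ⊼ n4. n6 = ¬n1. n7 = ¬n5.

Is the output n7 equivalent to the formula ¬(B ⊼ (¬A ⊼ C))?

No

n3 = ¬D
n4 = n3 ⊼ C = ¬D ⊼ C
n5 = B ⊼ n4 = B ⊼ (¬D ⊼ C)
n7 = ¬n5 = ¬(B ⊼ (¬D ⊼ C))
At A=0, B=1, C=1, D=1: circuit gives 1, formula gives 0.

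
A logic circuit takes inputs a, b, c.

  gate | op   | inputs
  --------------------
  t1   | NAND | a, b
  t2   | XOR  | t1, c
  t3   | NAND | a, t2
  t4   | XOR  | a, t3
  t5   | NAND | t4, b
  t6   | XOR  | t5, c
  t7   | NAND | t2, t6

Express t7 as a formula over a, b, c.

((a NAND b) XOR c) NAND (((a XOR (a NAND ((a NAND b) XOR c))) NAND b) XOR c)

t1 = a NAND b
t2 = t1 XOR c = (a NAND b) XOR c
t3 = a NAND t2 = a NAND ((a NAND b) XOR c)
t4 = a XOR t3 = a XOR (a NAND ((a NAND b) XOR c))
t5 = t4 NAND b = (a XOR (a NAND ((a NAND b) XOR c))) NAND b
t6 = t5 XOR c = ((a XOR (a NAND ((a NAND b) XOR c))) NAND b) XOR c
t7 = t2 NAND t6 = ((a NAND b) XOR c) NAND (((a XOR (a NAND ((a NAND b) XOR c))) NAND b) XOR c)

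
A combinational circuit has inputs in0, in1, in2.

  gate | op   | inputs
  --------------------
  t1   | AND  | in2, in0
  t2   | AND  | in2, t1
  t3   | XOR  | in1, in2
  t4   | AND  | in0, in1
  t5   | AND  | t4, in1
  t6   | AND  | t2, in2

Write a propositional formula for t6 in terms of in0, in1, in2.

(in2 AND (in2 AND in0)) AND in2

t1 = in2 AND in0
t2 = in2 AND t1 = in2 AND (in2 AND in0)
t6 = t2 AND in2 = (in2 AND (in2 AND in0)) AND in2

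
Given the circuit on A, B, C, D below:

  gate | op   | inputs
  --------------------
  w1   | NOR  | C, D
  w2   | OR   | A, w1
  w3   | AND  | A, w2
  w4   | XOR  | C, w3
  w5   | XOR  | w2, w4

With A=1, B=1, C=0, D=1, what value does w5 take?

w1 = 0 NOR 1 = 0
w2 = 1 OR 0 = 1
w3 = 1 AND 1 = 1
w4 = 0 XOR 1 = 1
w5 = 1 XOR 1 = 0

0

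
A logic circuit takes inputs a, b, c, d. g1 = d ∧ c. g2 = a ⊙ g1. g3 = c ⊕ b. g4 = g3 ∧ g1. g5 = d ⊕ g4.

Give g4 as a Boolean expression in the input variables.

g1 = d ∧ c
g3 = c ⊕ b
g4 = g3 ∧ g1 = (c ⊕ b) ∧ (d ∧ c)

(c ⊕ b) ∧ (d ∧ c)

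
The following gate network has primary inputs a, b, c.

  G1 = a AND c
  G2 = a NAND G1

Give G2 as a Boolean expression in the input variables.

G1 = a AND c
G2 = a NAND G1 = a NAND (a AND c)

a NAND (a AND c)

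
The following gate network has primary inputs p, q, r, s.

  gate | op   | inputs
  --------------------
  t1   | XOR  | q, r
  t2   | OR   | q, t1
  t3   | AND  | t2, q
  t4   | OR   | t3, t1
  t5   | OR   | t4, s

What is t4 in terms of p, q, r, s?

((q OR (q XOR r)) AND q) OR (q XOR r)

t1 = q XOR r
t2 = q OR t1 = q OR (q XOR r)
t3 = t2 AND q = (q OR (q XOR r)) AND q
t4 = t3 OR t1 = ((q OR (q XOR r)) AND q) OR (q XOR r)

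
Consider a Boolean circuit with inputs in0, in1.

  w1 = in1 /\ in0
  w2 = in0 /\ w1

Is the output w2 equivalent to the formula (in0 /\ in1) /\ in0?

w1 = in1 /\ in0
w2 = in0 /\ w1 = in0 /\ (in1 /\ in0)
At in0=0, in1=0: circuit gives 0, formula gives 0.
At in0=1, in1=1: circuit gives 1, formula gives 1.
Agrees on all 4 inputs.

Yes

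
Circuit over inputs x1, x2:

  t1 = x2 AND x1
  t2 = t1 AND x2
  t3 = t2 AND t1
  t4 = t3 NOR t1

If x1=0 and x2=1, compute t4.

1

t1 = 1 AND 0 = 0
t2 = 0 AND 1 = 0
t3 = 0 AND 0 = 0
t4 = 0 NOR 0 = 1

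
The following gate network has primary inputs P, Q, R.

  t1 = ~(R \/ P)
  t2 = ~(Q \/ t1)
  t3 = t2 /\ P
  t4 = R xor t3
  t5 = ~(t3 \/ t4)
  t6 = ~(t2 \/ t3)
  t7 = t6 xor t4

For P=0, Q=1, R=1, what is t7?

0

t1 = ~(1 \/ 0) = 0
t2 = ~(1 \/ 0) = 0
t3 = 0 /\ 0 = 0
t4 = 1 xor 0 = 1
t6 = ~(0 \/ 0) = 1
t7 = 1 xor 1 = 0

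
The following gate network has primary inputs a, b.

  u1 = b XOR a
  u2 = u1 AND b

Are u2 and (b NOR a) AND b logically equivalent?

No

u1 = b XOR a
u2 = u1 AND b = (b XOR a) AND b
At a=0, b=1: circuit gives 1, formula gives 0.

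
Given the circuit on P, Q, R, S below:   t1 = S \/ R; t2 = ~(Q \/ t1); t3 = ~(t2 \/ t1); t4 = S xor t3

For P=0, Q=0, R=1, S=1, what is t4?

1

t1 = 1 \/ 1 = 1
t2 = ~(0 \/ 1) = 0
t3 = ~(0 \/ 1) = 0
t4 = 1 xor 0 = 1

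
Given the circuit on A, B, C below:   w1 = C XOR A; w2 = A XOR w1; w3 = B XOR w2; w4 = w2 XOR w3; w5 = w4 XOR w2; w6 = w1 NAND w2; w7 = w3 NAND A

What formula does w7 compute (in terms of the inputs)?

w1 = C XOR A
w2 = A XOR w1 = A XOR (C XOR A)
w3 = B XOR w2 = B XOR (A XOR (C XOR A))
w7 = w3 NAND A = (B XOR (A XOR (C XOR A))) NAND A

(B XOR (A XOR (C XOR A))) NAND A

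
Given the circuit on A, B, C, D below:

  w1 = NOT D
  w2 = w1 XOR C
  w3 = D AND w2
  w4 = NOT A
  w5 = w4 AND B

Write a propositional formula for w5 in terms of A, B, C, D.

w4 = NOT A
w5 = w4 AND B = NOT A AND B

NOT A AND B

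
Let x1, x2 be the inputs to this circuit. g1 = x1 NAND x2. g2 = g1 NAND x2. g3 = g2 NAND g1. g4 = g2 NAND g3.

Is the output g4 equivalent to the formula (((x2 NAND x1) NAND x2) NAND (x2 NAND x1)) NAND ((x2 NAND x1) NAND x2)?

Yes

g1 = x1 NAND x2
g2 = g1 NAND x2 = (x1 NAND x2) NAND x2
g3 = g2 NAND g1 = ((x1 NAND x2) NAND x2) NAND (x1 NAND x2)
g4 = g2 NAND g3 = ((x1 NAND x2) NAND x2) NAND (((x1 NAND x2) NAND x2) NAND (x1 NAND x2))
At x1=1, x2=1: circuit gives 0, formula gives 0.
At x1=0, x2=0: circuit gives 1, formula gives 1.
Agrees on all 4 inputs.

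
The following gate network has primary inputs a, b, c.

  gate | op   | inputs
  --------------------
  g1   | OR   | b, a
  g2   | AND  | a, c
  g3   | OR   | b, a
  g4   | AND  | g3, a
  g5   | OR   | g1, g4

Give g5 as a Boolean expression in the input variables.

g1 = b OR a
g3 = b OR a
g4 = g3 AND a = (b OR a) AND a
g5 = g1 OR g4 = (b OR a) OR ((b OR a) AND a)

(b OR a) OR ((b OR a) AND a)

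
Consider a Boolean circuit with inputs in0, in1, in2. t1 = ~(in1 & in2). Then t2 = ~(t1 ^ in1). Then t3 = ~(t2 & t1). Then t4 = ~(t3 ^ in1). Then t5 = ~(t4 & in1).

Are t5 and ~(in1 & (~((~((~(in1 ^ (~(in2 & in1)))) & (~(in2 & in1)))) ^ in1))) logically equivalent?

t1 = ~(in1 & in2)
t2 = ~(t1 ^ in1) = ~((~(in1 & in2)) ^ in1)
t3 = ~(t2 & t1) = ~((~((~(in1 & in2)) ^ in1)) & (~(in1 & in2)))
t4 = ~(t3 ^ in1) = ~((~((~((~(in1 & in2)) ^ in1)) & (~(in1 & in2)))) ^ in1)
t5 = ~(t4 & in1) = ~((~((~((~((~(in1 & in2)) ^ in1)) & (~(in1 & in2)))) ^ in1)) & in1)
At in0=0, in1=1, in2=1: circuit gives 0, formula gives 0.
At in0=0, in1=0, in2=0: circuit gives 1, formula gives 1.
Agrees on all 8 inputs.

Yes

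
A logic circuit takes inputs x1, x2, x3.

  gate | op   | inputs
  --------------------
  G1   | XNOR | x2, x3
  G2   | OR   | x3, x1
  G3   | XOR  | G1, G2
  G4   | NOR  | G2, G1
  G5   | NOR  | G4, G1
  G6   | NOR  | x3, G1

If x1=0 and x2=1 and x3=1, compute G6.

G1 = 1 XNOR 1 = 1
G6 = 1 NOR 1 = 0

0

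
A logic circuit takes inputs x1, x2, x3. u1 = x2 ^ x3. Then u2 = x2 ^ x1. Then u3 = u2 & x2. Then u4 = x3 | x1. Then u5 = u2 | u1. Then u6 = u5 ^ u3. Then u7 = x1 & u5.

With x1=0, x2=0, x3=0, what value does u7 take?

0

u1 = 0 ^ 0 = 0
u2 = 0 ^ 0 = 0
u5 = 0 | 0 = 0
u7 = 0 & 0 = 0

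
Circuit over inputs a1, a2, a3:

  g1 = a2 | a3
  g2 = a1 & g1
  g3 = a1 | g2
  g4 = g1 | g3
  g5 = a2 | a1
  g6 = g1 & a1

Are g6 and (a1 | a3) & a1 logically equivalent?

g1 = a2 | a3
g6 = g1 & a1 = (a2 | a3) & a1
At a1=1, a2=0, a3=0: circuit gives 0, formula gives 1.

No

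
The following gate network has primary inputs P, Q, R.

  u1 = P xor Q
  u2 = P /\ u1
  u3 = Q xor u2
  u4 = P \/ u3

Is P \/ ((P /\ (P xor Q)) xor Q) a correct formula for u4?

u1 = P xor Q
u2 = P /\ u1 = P /\ (P xor Q)
u3 = Q xor u2 = Q xor (P /\ (P xor Q))
u4 = P \/ u3 = P \/ (Q xor (P /\ (P xor Q)))
At P=0, Q=0, R=0: circuit gives 0, formula gives 0.
At P=0, Q=1, R=0: circuit gives 1, formula gives 1.
Agrees on all 8 inputs.

Yes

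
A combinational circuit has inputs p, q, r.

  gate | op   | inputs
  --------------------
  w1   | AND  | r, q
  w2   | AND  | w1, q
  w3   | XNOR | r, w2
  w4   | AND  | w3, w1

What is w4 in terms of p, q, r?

(r XNOR ((r AND q) AND q)) AND (r AND q)

w1 = r AND q
w2 = w1 AND q = (r AND q) AND q
w3 = r XNOR w2 = r XNOR ((r AND q) AND q)
w4 = w3 AND w1 = (r XNOR ((r AND q) AND q)) AND (r AND q)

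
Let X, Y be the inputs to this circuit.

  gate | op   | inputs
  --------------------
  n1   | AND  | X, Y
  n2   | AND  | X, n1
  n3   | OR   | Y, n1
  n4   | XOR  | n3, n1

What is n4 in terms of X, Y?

(Y OR (X AND Y)) XOR (X AND Y)

n1 = X AND Y
n3 = Y OR n1 = Y OR (X AND Y)
n4 = n3 XOR n1 = (Y OR (X AND Y)) XOR (X AND Y)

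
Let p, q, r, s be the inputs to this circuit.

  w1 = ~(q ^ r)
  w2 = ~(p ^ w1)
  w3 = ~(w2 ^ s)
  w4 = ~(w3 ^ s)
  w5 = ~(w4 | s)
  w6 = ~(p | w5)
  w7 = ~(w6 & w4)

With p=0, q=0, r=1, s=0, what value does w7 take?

0

w1 = ~(0 ^ 1) = 0
w2 = ~(0 ^ 0) = 1
w3 = ~(1 ^ 0) = 0
w4 = ~(0 ^ 0) = 1
w5 = ~(1 | 0) = 0
w6 = ~(0 | 0) = 1
w7 = ~(1 & 1) = 0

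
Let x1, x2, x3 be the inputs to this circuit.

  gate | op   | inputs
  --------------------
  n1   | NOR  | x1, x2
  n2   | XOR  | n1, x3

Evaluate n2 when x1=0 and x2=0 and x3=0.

1

n1 = 0 NOR 0 = 1
n2 = 1 XOR 0 = 1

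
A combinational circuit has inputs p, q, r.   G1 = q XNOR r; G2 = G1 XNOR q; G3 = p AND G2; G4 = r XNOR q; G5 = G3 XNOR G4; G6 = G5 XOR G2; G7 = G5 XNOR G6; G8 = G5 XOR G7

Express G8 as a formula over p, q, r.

((p AND ((q XNOR r) XNOR q)) XNOR (r XNOR q)) XOR (((p AND ((q XNOR r) XNOR q)) XNOR (r XNOR q)) XNOR (((p AND ((q XNOR r) XNOR q)) XNOR (r XNOR q)) XOR ((q XNOR r) XNOR q)))

G1 = q XNOR r
G2 = G1 XNOR q = (q XNOR r) XNOR q
G3 = p AND G2 = p AND ((q XNOR r) XNOR q)
G4 = r XNOR q
G5 = G3 XNOR G4 = (p AND ((q XNOR r) XNOR q)) XNOR (r XNOR q)
G6 = G5 XOR G2 = ((p AND ((q XNOR r) XNOR q)) XNOR (r XNOR q)) XOR ((q XNOR r) XNOR q)
G7 = G5 XNOR G6 = ((p AND ((q XNOR r) XNOR q)) XNOR (r XNOR q)) XNOR (((p AND ((q XNOR r) XNOR q)) XNOR (r XNOR q)) XOR ((q XNOR r) XNOR q))
G8 = G5 XOR G7 = ((p AND ((q XNOR r) XNOR q)) XNOR (r XNOR q)) XOR (((p AND ((q XNOR r) XNOR q)) XNOR (r XNOR q)) XNOR (((p AND ((q XNOR r) XNOR q)) XNOR (r XNOR q)) XOR ((q XNOR r) XNOR q)))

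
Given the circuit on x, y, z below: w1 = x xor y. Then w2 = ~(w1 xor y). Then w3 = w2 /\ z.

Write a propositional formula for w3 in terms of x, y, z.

(~((x xor y) xor y)) /\ z

w1 = x xor y
w2 = ~(w1 xor y) = ~((x xor y) xor y)
w3 = w2 /\ z = (~((x xor y) xor y)) /\ z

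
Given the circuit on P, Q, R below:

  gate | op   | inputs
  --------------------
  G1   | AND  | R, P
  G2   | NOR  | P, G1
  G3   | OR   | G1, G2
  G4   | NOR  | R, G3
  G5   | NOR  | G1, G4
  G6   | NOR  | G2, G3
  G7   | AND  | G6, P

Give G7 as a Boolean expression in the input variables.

G1 = R AND P
G2 = P NOR G1 = P NOR (R AND P)
G3 = G1 OR G2 = (R AND P) OR (P NOR (R AND P))
G6 = G2 NOR G3 = (P NOR (R AND P)) NOR ((R AND P) OR (P NOR (R AND P)))
G7 = G6 AND P = ((P NOR (R AND P)) NOR ((R AND P) OR (P NOR (R AND P)))) AND P

((P NOR (R AND P)) NOR ((R AND P) OR (P NOR (R AND P)))) AND P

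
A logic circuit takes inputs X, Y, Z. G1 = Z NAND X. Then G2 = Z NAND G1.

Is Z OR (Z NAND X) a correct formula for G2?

G1 = Z NAND X
G2 = Z NAND G1 = Z NAND (Z NAND X)
At X=0, Y=0, Z=1: circuit gives 0, formula gives 1.

No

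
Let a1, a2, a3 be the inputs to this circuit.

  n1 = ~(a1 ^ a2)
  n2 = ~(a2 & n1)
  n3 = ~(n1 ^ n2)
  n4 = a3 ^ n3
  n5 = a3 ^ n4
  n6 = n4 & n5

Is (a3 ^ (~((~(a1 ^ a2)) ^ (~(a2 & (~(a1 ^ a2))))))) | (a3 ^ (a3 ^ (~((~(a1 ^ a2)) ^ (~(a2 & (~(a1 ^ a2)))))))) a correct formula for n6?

No

n1 = ~(a1 ^ a2)
n2 = ~(a2 & n1) = ~(a2 & (~(a1 ^ a2)))
n3 = ~(n1 ^ n2) = ~((~(a1 ^ a2)) ^ (~(a2 & (~(a1 ^ a2)))))
n4 = a3 ^ n3 = a3 ^ (~((~(a1 ^ a2)) ^ (~(a2 & (~(a1 ^ a2))))))
n5 = a3 ^ n4 = a3 ^ (a3 ^ (~((~(a1 ^ a2)) ^ (~(a2 & (~(a1 ^ a2)))))))
n6 = n4 & n5 = (a3 ^ (~((~(a1 ^ a2)) ^ (~(a2 & (~(a1 ^ a2))))))) & (a3 ^ (a3 ^ (~((~(a1 ^ a2)) ^ (~(a2 & (~(a1 ^ a2))))))))
At a1=0, a2=0, a3=1: circuit gives 0, formula gives 1.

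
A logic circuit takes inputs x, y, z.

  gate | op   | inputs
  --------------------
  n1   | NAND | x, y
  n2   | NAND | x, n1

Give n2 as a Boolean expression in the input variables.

x NAND (x NAND y)

n1 = x NAND y
n2 = x NAND n1 = x NAND (x NAND y)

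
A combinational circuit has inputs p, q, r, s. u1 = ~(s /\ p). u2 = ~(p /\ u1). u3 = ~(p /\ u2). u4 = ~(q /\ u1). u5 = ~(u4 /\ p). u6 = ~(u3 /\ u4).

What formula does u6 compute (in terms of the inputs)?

u1 = ~(s /\ p)
u2 = ~(p /\ u1) = ~(p /\ (~(s /\ p)))
u3 = ~(p /\ u2) = ~(p /\ (~(p /\ (~(s /\ p)))))
u4 = ~(q /\ u1) = ~(q /\ (~(s /\ p)))
u6 = ~(u3 /\ u4) = ~((~(p /\ (~(p /\ (~(s /\ p)))))) /\ (~(q /\ (~(s /\ p)))))

~((~(p /\ (~(p /\ (~(s /\ p)))))) /\ (~(q /\ (~(s /\ p)))))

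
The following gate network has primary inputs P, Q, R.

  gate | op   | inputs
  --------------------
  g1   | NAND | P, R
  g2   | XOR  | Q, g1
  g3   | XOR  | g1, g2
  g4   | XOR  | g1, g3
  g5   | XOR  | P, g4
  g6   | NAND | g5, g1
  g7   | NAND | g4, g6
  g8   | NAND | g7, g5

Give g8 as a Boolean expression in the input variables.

(((P NAND R) XOR ((P NAND R) XOR (Q XOR (P NAND R)))) NAND ((P XOR ((P NAND R) XOR ((P NAND R) XOR (Q XOR (P NAND R))))) NAND (P NAND R))) NAND (P XOR ((P NAND R) XOR ((P NAND R) XOR (Q XOR (P NAND R)))))

g1 = P NAND R
g2 = Q XOR g1 = Q XOR (P NAND R)
g3 = g1 XOR g2 = (P NAND R) XOR (Q XOR (P NAND R))
g4 = g1 XOR g3 = (P NAND R) XOR ((P NAND R) XOR (Q XOR (P NAND R)))
g5 = P XOR g4 = P XOR ((P NAND R) XOR ((P NAND R) XOR (Q XOR (P NAND R))))
g6 = g5 NAND g1 = (P XOR ((P NAND R) XOR ((P NAND R) XOR (Q XOR (P NAND R))))) NAND (P NAND R)
g7 = g4 NAND g6 = ((P NAND R) XOR ((P NAND R) XOR (Q XOR (P NAND R)))) NAND ((P XOR ((P NAND R) XOR ((P NAND R) XOR (Q XOR (P NAND R))))) NAND (P NAND R))
g8 = g7 NAND g5 = (((P NAND R) XOR ((P NAND R) XOR (Q XOR (P NAND R)))) NAND ((P XOR ((P NAND R) XOR ((P NAND R) XOR (Q XOR (P NAND R))))) NAND (P NAND R))) NAND (P XOR ((P NAND R) XOR ((P NAND R) XOR (Q XOR (P NAND R)))))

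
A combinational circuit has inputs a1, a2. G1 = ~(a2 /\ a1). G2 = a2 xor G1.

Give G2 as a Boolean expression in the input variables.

a2 xor (~(a2 /\ a1))

G1 = ~(a2 /\ a1)
G2 = a2 xor G1 = a2 xor (~(a2 /\ a1))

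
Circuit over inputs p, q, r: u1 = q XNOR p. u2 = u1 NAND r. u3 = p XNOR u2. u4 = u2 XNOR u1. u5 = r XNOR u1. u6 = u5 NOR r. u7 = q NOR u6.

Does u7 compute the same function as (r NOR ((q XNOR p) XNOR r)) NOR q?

u1 = q XNOR p
u5 = r XNOR u1 = r XNOR (q XNOR p)
u6 = u5 NOR r = (r XNOR (q XNOR p)) NOR r
u7 = q NOR u6 = q NOR ((r XNOR (q XNOR p)) NOR r)
At p=0, q=0, r=0: circuit gives 0, formula gives 0.
At p=0, q=0, r=1: circuit gives 1, formula gives 1.
Agrees on all 8 inputs.

Yes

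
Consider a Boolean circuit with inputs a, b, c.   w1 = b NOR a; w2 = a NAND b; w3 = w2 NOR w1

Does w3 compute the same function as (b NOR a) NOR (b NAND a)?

Yes

w1 = b NOR a
w2 = a NAND b
w3 = w2 NOR w1 = (a NAND b) NOR (b NOR a)
At a=0, b=0, c=0: circuit gives 0, formula gives 0.
At a=1, b=1, c=0: circuit gives 1, formula gives 1.
Agrees on all 8 inputs.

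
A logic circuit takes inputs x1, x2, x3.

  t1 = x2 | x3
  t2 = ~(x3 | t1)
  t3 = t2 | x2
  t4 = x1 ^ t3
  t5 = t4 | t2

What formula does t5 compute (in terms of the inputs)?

t1 = x2 | x3
t2 = ~(x3 | t1) = ~(x3 | (x2 | x3))
t3 = t2 | x2 = (~(x3 | (x2 | x3))) | x2
t4 = x1 ^ t3 = x1 ^ ((~(x3 | (x2 | x3))) | x2)
t5 = t4 | t2 = (x1 ^ ((~(x3 | (x2 | x3))) | x2)) | (~(x3 | (x2 | x3)))

(x1 ^ ((~(x3 | (x2 | x3))) | x2)) | (~(x3 | (x2 | x3)))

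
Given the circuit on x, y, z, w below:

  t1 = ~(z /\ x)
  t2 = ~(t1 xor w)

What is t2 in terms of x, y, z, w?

~((~(z /\ x)) xor w)

t1 = ~(z /\ x)
t2 = ~(t1 xor w) = ~((~(z /\ x)) xor w)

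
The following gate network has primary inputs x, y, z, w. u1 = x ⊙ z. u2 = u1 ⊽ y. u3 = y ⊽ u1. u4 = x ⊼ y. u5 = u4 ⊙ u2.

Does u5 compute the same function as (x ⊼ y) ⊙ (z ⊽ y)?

u1 = x ⊙ z
u2 = u1 ⊽ y = (x ⊙ z) ⊽ y
u4 = x ⊼ y
u5 = u4 ⊙ u2 = (x ⊼ y) ⊙ ((x ⊙ z) ⊽ y)
At x=0, y=0, z=0, w=0: circuit gives 0, formula gives 1.

No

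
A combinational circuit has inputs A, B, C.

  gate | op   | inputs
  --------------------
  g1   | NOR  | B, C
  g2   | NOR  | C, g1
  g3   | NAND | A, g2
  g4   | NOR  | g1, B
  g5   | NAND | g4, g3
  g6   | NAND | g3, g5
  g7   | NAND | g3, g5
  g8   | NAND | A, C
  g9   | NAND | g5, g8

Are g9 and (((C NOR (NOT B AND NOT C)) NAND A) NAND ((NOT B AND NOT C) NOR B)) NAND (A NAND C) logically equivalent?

Yes

g1 = B NOR C
g2 = C NOR g1 = C NOR (B NOR C)
g3 = A NAND g2 = A NAND (C NOR (B NOR C))
g4 = g1 NOR B = (B NOR C) NOR B
g5 = g4 NAND g3 = ((B NOR C) NOR B) NAND (A NAND (C NOR (B NOR C)))
g8 = A NAND C
g9 = g5 NAND g8 = (((B NOR C) NOR B) NAND (A NAND (C NOR (B NOR C)))) NAND (A NAND C)
At A=0, B=0, C=0: circuit gives 0, formula gives 0.
At A=0, B=0, C=1: circuit gives 1, formula gives 1.
Agrees on all 8 inputs.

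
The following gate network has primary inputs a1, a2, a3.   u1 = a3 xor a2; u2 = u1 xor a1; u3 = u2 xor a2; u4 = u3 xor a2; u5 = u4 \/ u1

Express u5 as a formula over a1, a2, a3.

u1 = a3 xor a2
u2 = u1 xor a1 = (a3 xor a2) xor a1
u3 = u2 xor a2 = ((a3 xor a2) xor a1) xor a2
u4 = u3 xor a2 = (((a3 xor a2) xor a1) xor a2) xor a2
u5 = u4 \/ u1 = ((((a3 xor a2) xor a1) xor a2) xor a2) \/ (a3 xor a2)

((((a3 xor a2) xor a1) xor a2) xor a2) \/ (a3 xor a2)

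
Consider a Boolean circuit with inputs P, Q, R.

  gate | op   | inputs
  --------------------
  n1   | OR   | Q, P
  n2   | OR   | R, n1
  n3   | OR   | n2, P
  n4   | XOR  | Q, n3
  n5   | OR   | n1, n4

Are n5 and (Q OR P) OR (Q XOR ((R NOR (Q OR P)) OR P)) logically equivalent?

n1 = Q OR P
n2 = R OR n1 = R OR (Q OR P)
n3 = n2 OR P = (R OR (Q OR P)) OR P
n4 = Q XOR n3 = Q XOR ((R OR (Q OR P)) OR P)
n5 = n1 OR n4 = (Q OR P) OR (Q XOR ((R OR (Q OR P)) OR P))
At P=0, Q=0, R=0: circuit gives 0, formula gives 1.

No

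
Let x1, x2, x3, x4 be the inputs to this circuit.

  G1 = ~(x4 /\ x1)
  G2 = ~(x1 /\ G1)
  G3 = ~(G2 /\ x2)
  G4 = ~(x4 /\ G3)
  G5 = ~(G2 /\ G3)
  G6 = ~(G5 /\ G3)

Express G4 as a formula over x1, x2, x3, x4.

G1 = ~(x4 /\ x1)
G2 = ~(x1 /\ G1) = ~(x1 /\ (~(x4 /\ x1)))
G3 = ~(G2 /\ x2) = ~((~(x1 /\ (~(x4 /\ x1)))) /\ x2)
G4 = ~(x4 /\ G3) = ~(x4 /\ (~((~(x1 /\ (~(x4 /\ x1)))) /\ x2)))

~(x4 /\ (~((~(x1 /\ (~(x4 /\ x1)))) /\ x2)))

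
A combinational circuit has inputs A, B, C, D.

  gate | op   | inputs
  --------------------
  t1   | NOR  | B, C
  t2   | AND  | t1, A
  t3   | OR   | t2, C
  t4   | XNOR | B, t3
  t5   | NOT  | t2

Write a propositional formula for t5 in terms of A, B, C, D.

t1 = B NOR C
t2 = t1 AND A = (B NOR C) AND A
t5 = NOT t2 = NOT ((B NOR C) AND A)

NOT ((B NOR C) AND A)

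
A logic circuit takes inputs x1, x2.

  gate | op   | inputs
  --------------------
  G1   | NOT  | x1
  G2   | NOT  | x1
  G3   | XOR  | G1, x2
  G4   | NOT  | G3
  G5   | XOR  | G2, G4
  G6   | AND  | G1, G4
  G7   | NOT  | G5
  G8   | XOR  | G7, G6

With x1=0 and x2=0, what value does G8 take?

0

G1 = NOT 0 = 1
G2 = NOT 0 = 1
G3 = 1 XOR 0 = 1
G4 = NOT 1 = 0
G5 = 1 XOR 0 = 1
G6 = 1 AND 0 = 0
G7 = NOT 1 = 0
G8 = 0 XOR 0 = 0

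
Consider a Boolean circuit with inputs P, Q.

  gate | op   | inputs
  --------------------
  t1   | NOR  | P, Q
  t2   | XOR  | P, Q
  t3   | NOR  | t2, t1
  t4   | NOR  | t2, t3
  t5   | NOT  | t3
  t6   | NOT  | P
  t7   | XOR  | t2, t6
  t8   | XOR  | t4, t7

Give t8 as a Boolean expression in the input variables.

((P XOR Q) NOR ((P XOR Q) NOR (P NOR Q))) XOR ((P XOR Q) XOR NOT P)

t1 = P NOR Q
t2 = P XOR Q
t3 = t2 NOR t1 = (P XOR Q) NOR (P NOR Q)
t4 = t2 NOR t3 = (P XOR Q) NOR ((P XOR Q) NOR (P NOR Q))
t6 = NOT P
t7 = t2 XOR t6 = (P XOR Q) XOR NOT P
t8 = t4 XOR t7 = ((P XOR Q) NOR ((P XOR Q) NOR (P NOR Q))) XOR ((P XOR Q) XOR NOT P)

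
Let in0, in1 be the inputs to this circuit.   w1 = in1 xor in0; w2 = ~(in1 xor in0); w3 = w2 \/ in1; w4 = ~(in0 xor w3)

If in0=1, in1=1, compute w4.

1

w2 = ~(1 xor 1) = 1
w3 = 1 \/ 1 = 1
w4 = ~(1 xor 1) = 1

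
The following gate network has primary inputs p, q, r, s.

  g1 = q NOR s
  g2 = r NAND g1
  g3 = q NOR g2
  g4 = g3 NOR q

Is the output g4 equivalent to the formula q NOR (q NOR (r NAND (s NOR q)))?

Yes

g1 = q NOR s
g2 = r NAND g1 = r NAND (q NOR s)
g3 = q NOR g2 = q NOR (r NAND (q NOR s))
g4 = g3 NOR q = (q NOR (r NAND (q NOR s))) NOR q
At p=0, q=0, r=1, s=0: circuit gives 0, formula gives 0.
At p=0, q=0, r=0, s=0: circuit gives 1, formula gives 1.
Agrees on all 16 inputs.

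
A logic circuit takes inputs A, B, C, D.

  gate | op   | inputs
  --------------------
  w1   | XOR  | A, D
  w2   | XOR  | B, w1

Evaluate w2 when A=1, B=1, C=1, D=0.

0

w1 = 1 XOR 0 = 1
w2 = 1 XOR 1 = 0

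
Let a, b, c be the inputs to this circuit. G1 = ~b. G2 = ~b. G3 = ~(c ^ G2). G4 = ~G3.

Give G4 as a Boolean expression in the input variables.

G2 = ~b
G3 = ~(c ^ G2) = ~(c ^ ~b)
G4 = ~G3 = ~(~(c ^ ~b))

~(~(c ^ ~b))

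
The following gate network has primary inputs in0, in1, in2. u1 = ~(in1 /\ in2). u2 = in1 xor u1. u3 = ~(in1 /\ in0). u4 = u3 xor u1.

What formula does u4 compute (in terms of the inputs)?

u1 = ~(in1 /\ in2)
u3 = ~(in1 /\ in0)
u4 = u3 xor u1 = (~(in1 /\ in0)) xor (~(in1 /\ in2))

(~(in1 /\ in0)) xor (~(in1 /\ in2))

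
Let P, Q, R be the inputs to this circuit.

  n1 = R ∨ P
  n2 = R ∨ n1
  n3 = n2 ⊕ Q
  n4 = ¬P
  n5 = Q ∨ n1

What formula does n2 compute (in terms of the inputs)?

R ∨ (R ∨ P)

n1 = R ∨ P
n2 = R ∨ n1 = R ∨ (R ∨ P)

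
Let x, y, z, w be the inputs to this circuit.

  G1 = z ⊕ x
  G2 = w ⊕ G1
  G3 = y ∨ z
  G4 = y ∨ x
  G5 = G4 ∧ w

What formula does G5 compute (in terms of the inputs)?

(y ∨ x) ∧ w

G4 = y ∨ x
G5 = G4 ∧ w = (y ∨ x) ∧ w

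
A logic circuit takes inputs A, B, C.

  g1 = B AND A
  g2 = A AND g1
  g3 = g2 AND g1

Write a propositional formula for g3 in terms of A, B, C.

g1 = B AND A
g2 = A AND g1 = A AND (B AND A)
g3 = g2 AND g1 = (A AND (B AND A)) AND (B AND A)

(A AND (B AND A)) AND (B AND A)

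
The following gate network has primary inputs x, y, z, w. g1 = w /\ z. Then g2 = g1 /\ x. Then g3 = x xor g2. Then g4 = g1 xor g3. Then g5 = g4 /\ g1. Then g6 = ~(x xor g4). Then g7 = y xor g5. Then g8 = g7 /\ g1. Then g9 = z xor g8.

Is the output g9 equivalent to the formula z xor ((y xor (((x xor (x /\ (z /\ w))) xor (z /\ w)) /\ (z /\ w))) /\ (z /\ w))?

g1 = w /\ z
g2 = g1 /\ x = (w /\ z) /\ x
g3 = x xor g2 = x xor ((w /\ z) /\ x)
g4 = g1 xor g3 = (w /\ z) xor (x xor ((w /\ z) /\ x))
g5 = g4 /\ g1 = ((w /\ z) xor (x xor ((w /\ z) /\ x))) /\ (w /\ z)
g7 = y xor g5 = y xor (((w /\ z) xor (x xor ((w /\ z) /\ x))) /\ (w /\ z))
g8 = g7 /\ g1 = (y xor (((w /\ z) xor (x xor ((w /\ z) /\ x))) /\ (w /\ z))) /\ (w /\ z)
g9 = z xor g8 = z xor ((y xor (((w /\ z) xor (x xor ((w /\ z) /\ x))) /\ (w /\ z))) /\ (w /\ z))
At x=0, y=0, z=0, w=0: circuit gives 0, formula gives 0.
At x=0, y=0, z=1, w=0: circuit gives 1, formula gives 1.
Agrees on all 16 inputs.

Yes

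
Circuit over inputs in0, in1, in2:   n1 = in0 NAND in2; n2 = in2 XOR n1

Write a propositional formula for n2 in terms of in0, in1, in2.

in2 XOR (in0 NAND in2)

n1 = in0 NAND in2
n2 = in2 XOR n1 = in2 XOR (in0 NAND in2)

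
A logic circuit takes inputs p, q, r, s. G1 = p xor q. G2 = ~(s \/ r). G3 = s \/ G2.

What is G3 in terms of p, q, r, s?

G2 = ~(s \/ r)
G3 = s \/ G2 = s \/ (~(s \/ r))

s \/ (~(s \/ r))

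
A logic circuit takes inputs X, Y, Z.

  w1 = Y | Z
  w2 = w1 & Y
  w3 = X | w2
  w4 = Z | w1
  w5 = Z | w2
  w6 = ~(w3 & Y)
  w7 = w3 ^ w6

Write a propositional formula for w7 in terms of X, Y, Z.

w1 = Y | Z
w2 = w1 & Y = (Y | Z) & Y
w3 = X | w2 = X | ((Y | Z) & Y)
w6 = ~(w3 & Y) = ~((X | ((Y | Z) & Y)) & Y)
w7 = w3 ^ w6 = (X | ((Y | Z) & Y)) ^ (~((X | ((Y | Z) & Y)) & Y))

(X | ((Y | Z) & Y)) ^ (~((X | ((Y | Z) & Y)) & Y))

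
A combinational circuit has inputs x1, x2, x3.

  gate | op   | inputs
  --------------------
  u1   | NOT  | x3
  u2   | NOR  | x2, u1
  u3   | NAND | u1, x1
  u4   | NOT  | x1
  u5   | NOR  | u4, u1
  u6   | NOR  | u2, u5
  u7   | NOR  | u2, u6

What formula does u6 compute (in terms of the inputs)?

u1 = NOT x3
u2 = x2 NOR u1 = x2 NOR NOT x3
u4 = NOT x1
u5 = u4 NOR u1 = NOT x1 NOR NOT x3
u6 = u2 NOR u5 = (x2 NOR NOT x3) NOR (NOT x1 NOR NOT x3)

(x2 NOR NOT x3) NOR (NOT x1 NOR NOT x3)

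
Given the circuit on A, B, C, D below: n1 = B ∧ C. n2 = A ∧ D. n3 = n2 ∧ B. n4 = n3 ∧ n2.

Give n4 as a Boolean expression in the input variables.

((A ∧ D) ∧ B) ∧ (A ∧ D)

n2 = A ∧ D
n3 = n2 ∧ B = (A ∧ D) ∧ B
n4 = n3 ∧ n2 = ((A ∧ D) ∧ B) ∧ (A ∧ D)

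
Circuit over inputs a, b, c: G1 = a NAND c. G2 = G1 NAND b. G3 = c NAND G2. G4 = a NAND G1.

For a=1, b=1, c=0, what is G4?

0

G1 = 1 NAND 0 = 1
G4 = 1 NAND 1 = 0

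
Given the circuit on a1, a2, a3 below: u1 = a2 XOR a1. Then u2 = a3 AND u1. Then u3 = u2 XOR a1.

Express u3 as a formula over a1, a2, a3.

u1 = a2 XOR a1
u2 = a3 AND u1 = a3 AND (a2 XOR a1)
u3 = u2 XOR a1 = (a3 AND (a2 XOR a1)) XOR a1

(a3 AND (a2 XOR a1)) XOR a1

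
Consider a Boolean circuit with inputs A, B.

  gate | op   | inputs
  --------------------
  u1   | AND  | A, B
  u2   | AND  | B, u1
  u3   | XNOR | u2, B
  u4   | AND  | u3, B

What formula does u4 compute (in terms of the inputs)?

u1 = A AND B
u2 = B AND u1 = B AND (A AND B)
u3 = u2 XNOR B = (B AND (A AND B)) XNOR B
u4 = u3 AND B = ((B AND (A AND B)) XNOR B) AND B

((B AND (A AND B)) XNOR B) AND B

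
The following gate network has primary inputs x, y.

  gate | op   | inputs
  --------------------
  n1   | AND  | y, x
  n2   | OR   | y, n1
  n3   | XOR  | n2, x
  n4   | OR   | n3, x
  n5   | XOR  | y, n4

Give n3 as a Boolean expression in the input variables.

n1 = y AND x
n2 = y OR n1 = y OR (y AND x)
n3 = n2 XOR x = (y OR (y AND x)) XOR x

(y OR (y AND x)) XOR x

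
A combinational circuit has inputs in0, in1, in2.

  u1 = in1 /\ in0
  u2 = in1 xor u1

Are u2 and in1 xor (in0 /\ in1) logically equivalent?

Yes

u1 = in1 /\ in0
u2 = in1 xor u1 = in1 xor (in1 /\ in0)
At in0=0, in1=0, in2=0: circuit gives 0, formula gives 0.
At in0=0, in1=1, in2=0: circuit gives 1, formula gives 1.
Agrees on all 8 inputs.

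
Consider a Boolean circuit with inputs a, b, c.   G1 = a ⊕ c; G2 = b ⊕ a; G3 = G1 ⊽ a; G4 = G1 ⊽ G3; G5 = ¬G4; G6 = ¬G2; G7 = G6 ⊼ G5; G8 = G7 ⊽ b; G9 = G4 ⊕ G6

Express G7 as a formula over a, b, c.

¬(b ⊕ a) ⊼ ¬((a ⊕ c) ⊽ ((a ⊕ c) ⊽ a))

G1 = a ⊕ c
G2 = b ⊕ a
G3 = G1 ⊽ a = (a ⊕ c) ⊽ a
G4 = G1 ⊽ G3 = (a ⊕ c) ⊽ ((a ⊕ c) ⊽ a)
G5 = ¬G4 = ¬((a ⊕ c) ⊽ ((a ⊕ c) ⊽ a))
G6 = ¬G2 = ¬(b ⊕ a)
G7 = G6 ⊼ G5 = ¬(b ⊕ a) ⊼ ¬((a ⊕ c) ⊽ ((a ⊕ c) ⊽ a))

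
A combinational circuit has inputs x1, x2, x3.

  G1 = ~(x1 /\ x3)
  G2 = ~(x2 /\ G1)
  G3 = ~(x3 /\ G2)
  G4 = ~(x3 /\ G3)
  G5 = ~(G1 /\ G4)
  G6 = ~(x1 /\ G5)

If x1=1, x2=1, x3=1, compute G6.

G1 = ~(1 /\ 1) = 0
G2 = ~(1 /\ 0) = 1
G3 = ~(1 /\ 1) = 0
G4 = ~(1 /\ 0) = 1
G5 = ~(0 /\ 1) = 1
G6 = ~(1 /\ 1) = 0

0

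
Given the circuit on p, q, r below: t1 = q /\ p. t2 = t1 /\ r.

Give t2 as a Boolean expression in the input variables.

(q /\ p) /\ r

t1 = q /\ p
t2 = t1 /\ r = (q /\ p) /\ r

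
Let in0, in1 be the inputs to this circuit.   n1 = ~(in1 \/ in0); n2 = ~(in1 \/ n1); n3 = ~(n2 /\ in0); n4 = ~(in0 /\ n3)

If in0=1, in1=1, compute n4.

0

n1 = ~(1 \/ 1) = 0
n2 = ~(1 \/ 0) = 0
n3 = ~(0 /\ 1) = 1
n4 = ~(1 /\ 1) = 0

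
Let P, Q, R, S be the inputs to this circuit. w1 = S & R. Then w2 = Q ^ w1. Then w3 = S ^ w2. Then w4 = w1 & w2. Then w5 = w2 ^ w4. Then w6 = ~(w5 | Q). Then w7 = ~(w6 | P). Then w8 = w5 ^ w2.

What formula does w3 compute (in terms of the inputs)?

w1 = S & R
w2 = Q ^ w1 = Q ^ (S & R)
w3 = S ^ w2 = S ^ (Q ^ (S & R))

S ^ (Q ^ (S & R))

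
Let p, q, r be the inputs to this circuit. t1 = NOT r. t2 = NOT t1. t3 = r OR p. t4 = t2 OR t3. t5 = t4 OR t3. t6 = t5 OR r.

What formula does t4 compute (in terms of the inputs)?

NOT NOT r OR (r OR p)

t1 = NOT r
t2 = NOT t1 = NOT NOT r
t3 = r OR p
t4 = t2 OR t3 = NOT NOT r OR (r OR p)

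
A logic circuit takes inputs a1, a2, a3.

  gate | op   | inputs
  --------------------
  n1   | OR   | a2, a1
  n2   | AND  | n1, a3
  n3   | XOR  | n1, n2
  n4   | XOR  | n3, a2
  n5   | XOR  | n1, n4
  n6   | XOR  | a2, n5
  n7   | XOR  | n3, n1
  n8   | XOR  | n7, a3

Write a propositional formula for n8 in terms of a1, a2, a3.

n1 = a2 OR a1
n2 = n1 AND a3 = (a2 OR a1) AND a3
n3 = n1 XOR n2 = (a2 OR a1) XOR ((a2 OR a1) AND a3)
n7 = n3 XOR n1 = ((a2 OR a1) XOR ((a2 OR a1) AND a3)) XOR (a2 OR a1)
n8 = n7 XOR a3 = (((a2 OR a1) XOR ((a2 OR a1) AND a3)) XOR (a2 OR a1)) XOR a3

(((a2 OR a1) XOR ((a2 OR a1) AND a3)) XOR (a2 OR a1)) XOR a3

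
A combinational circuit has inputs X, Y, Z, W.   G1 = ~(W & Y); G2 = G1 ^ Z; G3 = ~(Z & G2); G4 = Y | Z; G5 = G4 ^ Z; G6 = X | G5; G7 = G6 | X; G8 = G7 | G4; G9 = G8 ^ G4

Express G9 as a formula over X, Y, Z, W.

G4 = Y | Z
G5 = G4 ^ Z = (Y | Z) ^ Z
G6 = X | G5 = X | ((Y | Z) ^ Z)
G7 = G6 | X = (X | ((Y | Z) ^ Z)) | X
G8 = G7 | G4 = ((X | ((Y | Z) ^ Z)) | X) | (Y | Z)
G9 = G8 ^ G4 = (((X | ((Y | Z) ^ Z)) | X) | (Y | Z)) ^ (Y | Z)

(((X | ((Y | Z) ^ Z)) | X) | (Y | Z)) ^ (Y | Z)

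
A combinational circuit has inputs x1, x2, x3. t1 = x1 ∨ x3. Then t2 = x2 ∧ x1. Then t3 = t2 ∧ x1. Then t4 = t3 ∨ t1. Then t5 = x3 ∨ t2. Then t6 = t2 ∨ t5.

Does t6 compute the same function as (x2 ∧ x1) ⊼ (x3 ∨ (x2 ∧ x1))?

t2 = x2 ∧ x1
t5 = x3 ∨ t2 = x3 ∨ (x2 ∧ x1)
t6 = t2 ∨ t5 = (x2 ∧ x1) ∨ (x3 ∨ (x2 ∧ x1))
At x1=0, x2=0, x3=0: circuit gives 0, formula gives 1.

No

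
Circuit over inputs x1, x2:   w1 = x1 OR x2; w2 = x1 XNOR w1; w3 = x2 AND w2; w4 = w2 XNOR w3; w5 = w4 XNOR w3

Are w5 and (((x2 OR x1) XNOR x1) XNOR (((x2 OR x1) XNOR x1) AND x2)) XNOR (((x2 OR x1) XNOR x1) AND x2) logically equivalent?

w1 = x1 OR x2
w2 = x1 XNOR w1 = x1 XNOR (x1 OR x2)
w3 = x2 AND w2 = x2 AND (x1 XNOR (x1 OR x2))
w4 = w2 XNOR w3 = (x1 XNOR (x1 OR x2)) XNOR (x2 AND (x1 XNOR (x1 OR x2)))
w5 = w4 XNOR w3 = ((x1 XNOR (x1 OR x2)) XNOR (x2 AND (x1 XNOR (x1 OR x2)))) XNOR (x2 AND (x1 XNOR (x1 OR x2)))
At x1=0, x2=1: circuit gives 0, formula gives 0.
At x1=0, x2=0: circuit gives 1, formula gives 1.
Agrees on all 4 inputs.

Yes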